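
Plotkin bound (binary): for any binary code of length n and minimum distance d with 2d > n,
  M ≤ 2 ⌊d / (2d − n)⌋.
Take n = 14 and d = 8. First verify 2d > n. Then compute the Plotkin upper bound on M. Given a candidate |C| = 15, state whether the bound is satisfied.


Plotkin bound M ≤ 8; given |C| = 15 > bound (violated).

Check applicability: 2d = 16, n = 14.
2d − n = 2 > 0, so Plotkin applies.
Compute d/(2d−n) = 8/2 ≈ 4.0000.
⌊d/(2d−n)⌋ = 4.
Plotkin bound: M ≤ 2·4 = 8.
Given |C| = 15, check: VIOLATED.
This |C| is above the Plotkin bound, so no binary code with n = 14, d = 8 and 15 codewords exists.


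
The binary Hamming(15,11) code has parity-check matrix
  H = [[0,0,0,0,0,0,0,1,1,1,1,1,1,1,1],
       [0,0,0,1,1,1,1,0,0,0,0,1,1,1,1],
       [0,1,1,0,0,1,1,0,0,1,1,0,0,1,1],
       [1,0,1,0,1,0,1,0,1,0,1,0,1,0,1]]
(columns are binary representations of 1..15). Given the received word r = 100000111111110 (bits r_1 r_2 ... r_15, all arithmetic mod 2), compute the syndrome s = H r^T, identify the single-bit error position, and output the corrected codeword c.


s = (1, 0, 0, 1)^T, error position = 9, corrected codeword c = 100000110111110

Compute s = H r^T mod 2 one row at a time:
  s_1 = 1 + 1 + 1 + 1 + 1 + 1 + 1 + 0 = 7 ≡ 1 (mod 2).
  s_2 = 0 + 0 + 0 + 1 + 1 + 1 + 1 + 0 = 4 ≡ 0 (mod 2).
  s_3 = 0 + 0 + 0 + 1 + 1 + 1 + 1 + 0 = 4 ≡ 0 (mod 2).
  s_4 = 1 + 0 + 0 + 1 + 1 + 1 + 1 + 0 = 5 ≡ 1 (mod 2).
s = (1, 0, 0, 1)^T — this equals column 9 of H (binary 1001), so error is at position 9.
Correct: flip bit 9 of r = 100000111111110 to get c = 100000110111110.


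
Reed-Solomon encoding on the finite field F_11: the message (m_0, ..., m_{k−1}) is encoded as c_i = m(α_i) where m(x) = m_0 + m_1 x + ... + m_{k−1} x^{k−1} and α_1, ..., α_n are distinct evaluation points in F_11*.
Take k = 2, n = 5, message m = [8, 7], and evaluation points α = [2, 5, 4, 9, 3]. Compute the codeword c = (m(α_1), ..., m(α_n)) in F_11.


c = [0, 10, 3, 5, 7]

Message polynomial: m(x) = 8 + 7·x (mod 11).
For each evaluation point α_i, compute m(α_i) mod 11:
  α_1 = 2: Horner steps 7 → 0, so m(2) = 0.
  α_2 = 5: Horner steps 7 → 10, so m(5) = 10.
  α_3 = 4: Horner steps 7 → 3, so m(4) = 3.
  α_4 = 9: Horner steps 7 → 5, so m(9) = 5.
  α_5 = 3: Horner steps 7 → 7, so m(3) = 7.
Codeword c = [0, 10, 3, 5, 7] ∈ F_11^5.


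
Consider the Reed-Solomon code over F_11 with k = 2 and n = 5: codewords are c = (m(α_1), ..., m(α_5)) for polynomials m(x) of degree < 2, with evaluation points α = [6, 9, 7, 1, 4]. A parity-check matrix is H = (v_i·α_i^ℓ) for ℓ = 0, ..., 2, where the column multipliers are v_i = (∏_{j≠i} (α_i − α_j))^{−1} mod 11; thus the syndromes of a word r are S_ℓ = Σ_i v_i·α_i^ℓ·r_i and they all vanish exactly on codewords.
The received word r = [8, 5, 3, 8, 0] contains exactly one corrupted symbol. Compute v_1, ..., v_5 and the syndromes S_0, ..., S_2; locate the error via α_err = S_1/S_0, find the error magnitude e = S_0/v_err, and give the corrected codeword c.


S = (9, 10, 5), error at position 1, error magnitude e = 6, c = [2, 5, 3, 8, 0].

Step 1: column multipliers v_i = (∏_{j≠i}(α_i − α_j))^{−1} mod 11.
  i = 1 (α = 6): (6−9)(6−7)(6−1)(6−4) = (−3)·(−1)·5·2 = 30 ≡ 8, so v_1 = 8^{−1} = 7 (mod 11).
  i = 2 (α = 9): (9−6)(9−7)(9−1)(9−4) = 3·2·8·5 = 240 ≡ 9, so v_2 = 9^{−1} = 5 (mod 11).
  i = 3 (α = 7): (7−6)(7−9)(7−1)(7−4) = 1·(−2)·6·3 = −36 ≡ 8, so v_3 = 8^{−1} = 7 (mod 11).
  i = 4 (α = 1): (1−6)(1−9)(1−7)(1−4) = (−5)·(−8)·(−6)·(−3) = 720 ≡ 5, so v_4 = 5^{−1} = 9 (mod 11).
  i = 5 (α = 4): (4−6)(4−9)(4−7)(4−1) = (−2)·(−5)·(−3)·3 = −90 ≡ 9, so v_5 = 9^{−1} = 5 (mod 11).
  v = [7, 5, 7, 9, 5].
Step 2: syndromes of r = [8, 5, 3, 8, 0] (all sums mod 11).
  S_0 = Σ v_i r_i = 7·8 + 5·5 + 7·3 + 9·8 + 5·0 = 174 ≡ 9.
  S_1 = Σ v_i α_i r_i = 7·6·8 + 5·9·5 + 7·7·3 + 9·1·8 + 5·4·0 = 780 ≡ 10.
  α_i^2 mod 11 = [3, 4, 5, 1, 5].
  S_2 = Σ v_i α_i^2 r_i = 7·3·8 + 5·4·5 + 7·5·3 + 9·1·8 + 5·5·0 = 445 ≡ 5.
  S = (9, 10, 5) ≠ 0, so r is not a codeword (an error is present).
Step 3: locate the error. For a single error e at position i, S_ℓ = v_i·e·α_i^ℓ, so α_err = S_1/S_0.
  S_0^{−1} = 9^{−1} = 5 (mod 11), so α_err = 10·5 = 50 ≡ 6 = α_1. Error position i = 1.
  Consistency check: S_2/S_1 = 5·10 = 50 ≡ 6 = α_err ✓ (single-error assumption holds).
Step 4: error magnitude e = S_0/v_1 = S_0·∏_{j≠1}(α_1 − α_j) = 9·8 = 72 ≡ 6 (mod 11).
Step 5: correct position 1: c_1 = r_1 − e = 8 − 6 ≡ 2 (mod 11). Hence c = [2, 5, 3, 8, 0].
  Check: interpolating c through the α_i gives m(x) = 7 + 1·x (degree < 2) with m(α_i) = c_i for every i, so c is indeed a codeword.


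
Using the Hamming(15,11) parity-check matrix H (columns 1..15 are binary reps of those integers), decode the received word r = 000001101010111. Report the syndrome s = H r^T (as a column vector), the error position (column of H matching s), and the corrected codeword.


s = (1, 1, 1, 1)^T, error position = 15, corrected codeword c = 000001101010110

Compute s = H r^T mod 2 one row at a time:
  s_1 = 0 + 1 + 0 + 1 + 0 + 1 + 1 + 1 = 5 ≡ 1 (mod 2).
  s_2 = 0 + 0 + 1 + 1 + 0 + 1 + 1 + 1 = 5 ≡ 1 (mod 2).
  s_3 = 0 + 0 + 1 + 1 + 0 + 1 + 1 + 1 = 5 ≡ 1 (mod 2).
  s_4 = 0 + 0 + 0 + 1 + 1 + 1 + 1 + 1 = 5 ≡ 1 (mod 2).
s = (1, 1, 1, 1)^T — this equals column 15 of H (binary 1111), so error is at position 15.
Correct: flip bit 15 of r = 000001101010111 to get c = 000001101010110.


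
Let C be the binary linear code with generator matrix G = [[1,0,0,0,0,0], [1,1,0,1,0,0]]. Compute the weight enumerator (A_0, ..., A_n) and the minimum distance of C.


Weight distribution: A_0 = 1, A_1 = 1, A_2 = 1, A_3 = 1. Minimum distance d = 1.

Enumerate all 2^2 = 4 messages m ∈ F_2^2.
For each, compute codeword c = mG in F_2^6, then tally its weight.
  m = 00 → c = 000000, weight = 0.
  m = 10 → c = 100000, weight = 1.
  m = 01 → c = 110100, weight = 3.
  m = 11 → c = 010100, weight = 2.
Tally weights:
  weight 0: 1 codewords.
  weight 1: 1 codewords.
  weight 2: 1 codewords.
  weight 3: 1 codewords.
Minimum distance d = smallest w > 0 with A_w > 0 = 1.
Sanity: Σ A_w = 4 = 2^2 = 4 ✓.


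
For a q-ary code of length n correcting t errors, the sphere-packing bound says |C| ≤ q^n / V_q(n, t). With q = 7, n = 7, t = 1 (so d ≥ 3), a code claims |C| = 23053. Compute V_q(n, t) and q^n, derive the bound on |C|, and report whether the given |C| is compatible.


V_q(n, t) = 43, q^n = 823543, Hamming bound = 19152, |C| = 23053 > bound (violated).

Step 1: Compute V_q(n, t) = Σ_{j=0}^1 C(n, j) (q−1)^j.
  j = 0: C(7,0)·(6)^0 = 1·1 = 1.
  j = 1: C(7,1)·(6)^1 = 7·6 = 42.
  V_q(n, t) = 1 + 42 = 43.
Step 2: q^n = 7^7 = 823543.
Step 3: Hamming bound ⌊q^n / V_q(n,t)⌋ = ⌊823543/43⌋ = 19152.
Step 4: Compare |C| = 23053 to 19152: violated.
The claimed |C| lies above the Hamming bound, so no 7-ary code of length 7 with d ≥ 3 can have 23053 codewords.


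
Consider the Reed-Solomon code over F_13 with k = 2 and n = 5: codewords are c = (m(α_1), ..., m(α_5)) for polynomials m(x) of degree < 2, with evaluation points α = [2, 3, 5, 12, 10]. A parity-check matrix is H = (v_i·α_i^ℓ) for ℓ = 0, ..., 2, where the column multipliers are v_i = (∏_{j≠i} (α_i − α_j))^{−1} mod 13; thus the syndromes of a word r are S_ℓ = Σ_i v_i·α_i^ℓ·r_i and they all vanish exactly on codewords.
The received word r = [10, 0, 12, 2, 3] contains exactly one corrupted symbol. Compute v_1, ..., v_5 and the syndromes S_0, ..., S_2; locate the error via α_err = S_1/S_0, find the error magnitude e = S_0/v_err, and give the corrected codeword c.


S = (7, 1, 2), error at position 1, error magnitude e = 3, c = [7, 0, 12, 2, 3].

Step 1: column multipliers v_i = (∏_{j≠i}(α_i − α_j))^{−1} mod 13.
  i = 1 (α = 2): (2−3)(2−5)(2−12)(2−10) = (−1)·(−3)·(−10)·(−8) = 240 ≡ 6, so v_1 = 6^{−1} = 11 (mod 13).
  i = 2 (α = 3): (3−2)(3−5)(3−12)(3−10) = 1·(−2)·(−9)·(−7) = −126 ≡ 4, so v_2 = 4^{−1} = 10 (mod 13).
  i = 3 (α = 5): (5−2)(5−3)(5−12)(5−10) = 3·2·(−7)·(−5) = 210 ≡ 2, so v_3 = 2^{−1} = 7 (mod 13).
  i = 4 (α = 12): (12−2)(12−3)(12−5)(12−10) = 10·9·7·2 = 1260 ≡ 12, so v_4 = 12^{−1} = 12 (mod 13).
  i = 5 (α = 10): (10−2)(10−3)(10−5)(10−12) = 8·7·5·(−2) = −560 ≡ 12, so v_5 = 12^{−1} = 12 (mod 13).
  v = [11, 10, 7, 12, 12].
Step 2: syndromes of r = [10, 0, 12, 2, 3] (all sums mod 13).
  S_0 = Σ v_i r_i = 11·10 + 10·0 + 7·12 + 12·2 + 12·3 = 254 ≡ 7.
  S_1 = Σ v_i α_i r_i = 11·2·10 + 10·3·0 + 7·5·12 + 12·12·2 + 12·10·3 = 1288 ≡ 1.
  α_i^2 mod 13 = [4, 9, 12, 1, 9].
  S_2 = Σ v_i α_i^2 r_i = 11·4·10 + 10·9·0 + 7·12·12 + 12·1·2 + 12·9·3 = 1796 ≡ 2.
  S = (7, 1, 2) ≠ 0, so r is not a codeword (an error is present).
Step 3: locate the error. For a single error e at position i, S_ℓ = v_i·e·α_i^ℓ, so α_err = S_1/S_0.
  S_0^{−1} = 7^{−1} = 2 (mod 13), so α_err = 1·2 = 2 ≡ 2 = α_1. Error position i = 1.
  Consistency check: S_2/S_1 = 2·1 = 2 ≡ 2 = α_err ✓ (single-error assumption holds).
Step 4: error magnitude e = S_0/v_1 = S_0·∏_{j≠1}(α_1 − α_j) = 7·6 = 42 ≡ 3 (mod 13).
Step 5: correct position 1: c_1 = r_1 − e = 10 − 3 ≡ 7 (mod 13). Hence c = [7, 0, 12, 2, 3].
  Check: interpolating c through the α_i gives m(x) = 8 + 6·x (degree < 2) with m(α_i) = c_i for every i, so c is indeed a codeword.


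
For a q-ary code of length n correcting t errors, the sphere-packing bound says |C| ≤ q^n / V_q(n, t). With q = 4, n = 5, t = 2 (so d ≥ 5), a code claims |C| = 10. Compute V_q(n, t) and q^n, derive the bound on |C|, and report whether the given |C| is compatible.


V_q(n, t) = 106, q^n = 1024, Hamming bound = 9, |C| = 10 > bound (violated).

Step 1: Compute V_q(n, t) = Σ_{j=0}^2 C(n, j) (q−1)^j.
  j = 0: C(5,0)·(3)^0 = 1·1 = 1.
  j = 1: C(5,1)·(3)^1 = 5·3 = 15.
  j = 2: C(5,2)·(3)^2 = 10·9 = 90.
  V_q(n, t) = 1 + 15 + 90 = 106.
Step 2: q^n = 4^5 = 1024.
Step 3: Hamming bound ⌊q^n / V_q(n,t)⌋ = ⌊1024/106⌋ = 9.
Step 4: Compare |C| = 10 to 9: violated.
The claimed |C| lies above the Hamming bound, so no 4-ary code of length 5 with d ≥ 5 can have 10 codewords.


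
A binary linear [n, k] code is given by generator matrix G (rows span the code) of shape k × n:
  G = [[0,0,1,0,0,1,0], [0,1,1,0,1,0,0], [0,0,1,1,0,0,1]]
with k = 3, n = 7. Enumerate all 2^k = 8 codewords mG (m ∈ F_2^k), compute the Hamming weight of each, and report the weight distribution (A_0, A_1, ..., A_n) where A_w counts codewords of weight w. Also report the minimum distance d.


Weight distribution: A_0 = 1, A_2 = 1, A_3 = 4, A_4 = 1, A_6 = 1. Minimum distance d = 2.

Enumerate all 2^3 = 8 messages m ∈ F_2^3.
For each, compute codeword c = mG in F_2^7, then tally its weight.
  m = 000 → c = 0000000, weight = 0.
  m = 100 → c = 0010010, weight = 2.
  m = 010 → c = 0110100, weight = 3.
  m = 110 → c = 0100110, weight = 3.
  m = 001 → c = 0011001, weight = 3.
  m = 101 → c = 0001011, weight = 3.
  m = 011 → c = 0101101, weight = 4.
  m = 111 → c = 0111111, weight = 6.
Tally weights:
  weight 0: 1 codewords.
  weight 2: 1 codewords.
  weight 3: 4 codewords.
  weight 4: 1 codewords.
  weight 6: 1 codewords.
Minimum distance d = smallest w > 0 with A_w > 0 = 2.
Sanity: Σ A_w = 8 = 2^3 = 8 ✓.


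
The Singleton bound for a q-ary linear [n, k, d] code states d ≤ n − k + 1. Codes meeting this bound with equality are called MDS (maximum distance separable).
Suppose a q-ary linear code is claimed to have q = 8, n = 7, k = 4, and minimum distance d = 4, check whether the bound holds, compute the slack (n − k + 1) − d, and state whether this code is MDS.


Singleton RHS = n − k + 1 = 4, slack = 0, bound satisfied, MDS.

Singleton bound: d ≤ n − k + 1.
Here n = 7, k = 4, so n − k + 1 = 4.
Given d = 4, check d ≤ 4: YES.
Slack = (n − k + 1) − d = 0.
The code is MDS (slack = 0).
Description: the claimed parameters are [7, 4, 4]_8; such a code would be MDS (meets Singleton bound).


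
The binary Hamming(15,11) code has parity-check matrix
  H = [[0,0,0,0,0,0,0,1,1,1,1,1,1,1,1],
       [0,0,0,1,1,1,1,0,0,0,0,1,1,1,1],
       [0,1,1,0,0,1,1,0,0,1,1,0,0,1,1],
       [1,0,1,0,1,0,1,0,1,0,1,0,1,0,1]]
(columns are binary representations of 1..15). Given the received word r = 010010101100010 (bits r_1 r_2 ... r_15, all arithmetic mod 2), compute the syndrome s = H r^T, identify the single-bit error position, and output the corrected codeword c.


s = (1, 1, 0, 1)^T, error position = 13, corrected codeword c = 010010101100110

Compute s = H r^T mod 2 one row at a time:
  s_1 = 0 + 1 + 1 + 0 + 0 + 0 + 1 + 0 = 3 ≡ 1 (mod 2).
  s_2 = 0 + 1 + 0 + 1 + 0 + 0 + 1 + 0 = 3 ≡ 1 (mod 2).
  s_3 = 1 + 0 + 0 + 1 + 1 + 0 + 1 + 0 = 4 ≡ 0 (mod 2).
  s_4 = 0 + 0 + 1 + 1 + 1 + 0 + 0 + 0 = 3 ≡ 1 (mod 2).
s = (1, 1, 0, 1)^T — this equals column 13 of H (binary 1101), so error is at position 13.
Correct: flip bit 13 of r = 010010101100010 to get c = 010010101100110.


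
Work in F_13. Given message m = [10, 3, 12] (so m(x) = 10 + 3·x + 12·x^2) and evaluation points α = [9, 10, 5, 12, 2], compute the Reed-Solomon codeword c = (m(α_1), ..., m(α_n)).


c = [8, 5, 0, 6, 12]

Message polynomial: m(x) = 10 + 3·x + 12·x^2 (mod 13).
For each evaluation point α_i, compute m(α_i) mod 13:
  α_1 = 9: Horner steps 12 → 7 → 8, so m(9) = 8.
  α_2 = 10: Horner steps 12 → 6 → 5, so m(10) = 5.
  α_3 = 5: Horner steps 12 → 11 → 0, so m(5) = 0.
  α_4 = 12: Horner steps 12 → 4 → 6, so m(12) = 6.
  α_5 = 2: Horner steps 12 → 1 → 12, so m(2) = 12.
Codeword c = [8, 5, 0, 6, 12] ∈ F_13^5.


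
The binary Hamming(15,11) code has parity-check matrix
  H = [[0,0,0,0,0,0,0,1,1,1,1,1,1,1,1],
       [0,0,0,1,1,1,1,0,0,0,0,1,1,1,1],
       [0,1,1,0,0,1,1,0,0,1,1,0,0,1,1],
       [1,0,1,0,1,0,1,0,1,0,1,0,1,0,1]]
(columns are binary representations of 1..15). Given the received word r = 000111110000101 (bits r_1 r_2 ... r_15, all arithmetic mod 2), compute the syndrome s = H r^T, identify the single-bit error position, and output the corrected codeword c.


s = (1, 0, 1, 0)^T, error position = 10, corrected codeword c = 000111110100101

Compute s = H r^T mod 2 one row at a time:
  s_1 = 1 + 0 + 0 + 0 + 0 + 1 + 0 + 1 = 3 ≡ 1 (mod 2).
  s_2 = 1 + 1 + 1 + 1 + 0 + 1 + 0 + 1 = 6 ≡ 0 (mod 2).
  s_3 = 0 + 0 + 1 + 1 + 0 + 0 + 0 + 1 = 3 ≡ 1 (mod 2).
  s_4 = 0 + 0 + 1 + 1 + 0 + 0 + 1 + 1 = 4 ≡ 0 (mod 2).
s = (1, 0, 1, 0)^T — this equals column 10 of H (binary 1010), so error is at position 10.
Correct: flip bit 10 of r = 000111110000101 to get c = 000111110100101.


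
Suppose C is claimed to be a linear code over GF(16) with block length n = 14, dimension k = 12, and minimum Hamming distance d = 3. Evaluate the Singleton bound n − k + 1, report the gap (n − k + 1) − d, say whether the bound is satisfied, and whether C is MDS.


Singleton RHS = n − k + 1 = 3, slack = 0, bound satisfied, MDS.

Singleton bound: d ≤ n − k + 1.
Here n = 14, k = 12, so n − k + 1 = 3.
Given d = 3, check d ≤ 3: YES.
Slack = (n − k + 1) − d = 0.
The code is MDS (slack = 0).
Description: the claimed parameters are [14, 12, 3]_16; such a code would be MDS (meets Singleton bound).


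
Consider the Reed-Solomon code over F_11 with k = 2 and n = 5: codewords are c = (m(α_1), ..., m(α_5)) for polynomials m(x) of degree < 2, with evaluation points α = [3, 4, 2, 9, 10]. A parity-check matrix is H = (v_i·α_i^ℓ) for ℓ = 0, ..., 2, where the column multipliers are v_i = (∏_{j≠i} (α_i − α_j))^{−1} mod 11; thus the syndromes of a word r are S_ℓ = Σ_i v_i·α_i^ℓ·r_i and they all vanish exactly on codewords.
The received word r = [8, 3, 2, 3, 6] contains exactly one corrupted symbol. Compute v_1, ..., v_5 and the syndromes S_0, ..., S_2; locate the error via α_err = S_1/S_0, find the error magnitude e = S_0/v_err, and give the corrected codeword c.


S = (8, 6, 10), error at position 4, error magnitude e = 3, c = [8, 3, 2, 0, 6].

Step 1: column multipliers v_i = (∏_{j≠i}(α_i − α_j))^{−1} mod 11.
  i = 1 (α = 3): (3−4)(3−2)(3−9)(3−10) = (−1)·1·(−6)·(−7) = −42 ≡ 2, so v_1 = 2^{−1} = 6 (mod 11).
  i = 2 (α = 4): (4−3)(4−2)(4−9)(4−10) = 1·2·(−5)·(−6) = 60 ≡ 5, so v_2 = 5^{−1} = 9 (mod 11).
  i = 3 (α = 2): (2−3)(2−4)(2−9)(2−10) = (−1)·(−2)·(−7)·(−8) = 112 ≡ 2, so v_3 = 2^{−1} = 6 (mod 11).
  i = 4 (α = 9): (9−3)(9−4)(9−2)(9−10) = 6·5·7·(−1) = −210 ≡ 10, so v_4 = 10^{−1} = 10 (mod 11).
  i = 5 (α = 10): (10−3)(10−4)(10−2)(10−9) = 7·6·8·1 = 336 ≡ 6, so v_5 = 6^{−1} = 2 (mod 11).
  v = [6, 9, 6, 10, 2].
Step 2: syndromes of r = [8, 3, 2, 3, 6] (all sums mod 11).
  S_0 = Σ v_i r_i = 6·8 + 9·3 + 6·2 + 10·3 + 2·6 = 129 ≡ 8.
  S_1 = Σ v_i α_i r_i = 6·3·8 + 9·4·3 + 6·2·2 + 10·9·3 + 2·10·6 = 666 ≡ 6.
  α_i^2 mod 11 = [9, 5, 4, 4, 1].
  S_2 = Σ v_i α_i^2 r_i = 6·9·8 + 9·5·3 + 6·4·2 + 10·4·3 + 2·1·6 = 747 ≡ 10.
  S = (8, 6, 10) ≠ 0, so r is not a codeword (an error is present).
Step 3: locate the error. For a single error e at position i, S_ℓ = v_i·e·α_i^ℓ, so α_err = S_1/S_0.
  S_0^{−1} = 8^{−1} = 7 (mod 11), so α_err = 6·7 = 42 ≡ 9 = α_4. Error position i = 4.
  Consistency check: S_2/S_1 = 10·2 = 20 ≡ 9 = α_err ✓ (single-error assumption holds).
Step 4: error magnitude e = S_0/v_4 = S_0·∏_{j≠4}(α_4 − α_j) = 8·10 = 80 ≡ 3 (mod 11).
Step 5: correct position 4: c_4 = r_4 − e = 3 − 3 ≡ 0 (mod 11). Hence c = [8, 3, 2, 0, 6].
  Check: interpolating c through the α_i gives m(x) = 1 + 6·x (degree < 2) with m(α_i) = c_i for every i, so c is indeed a codeword.


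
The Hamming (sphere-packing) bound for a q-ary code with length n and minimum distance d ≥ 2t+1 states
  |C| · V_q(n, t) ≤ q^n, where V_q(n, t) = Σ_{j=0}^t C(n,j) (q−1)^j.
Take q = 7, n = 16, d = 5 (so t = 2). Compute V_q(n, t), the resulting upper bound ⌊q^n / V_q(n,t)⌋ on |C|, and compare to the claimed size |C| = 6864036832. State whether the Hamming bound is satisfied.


V_q(n, t) = 4417, q^n = 33232930569601, Hamming bound = 7523869270, |C| = 6864036832 ≤ bound (satisfied).

Step 1: Compute V_q(n, t) = Σ_{j=0}^2 C(n, j) (q−1)^j.
  j = 0: C(16,0)·(6)^0 = 1·1 = 1.
  j = 1: C(16,1)·(6)^1 = 16·6 = 96.
  j = 2: C(16,2)·(6)^2 = 120·36 = 4320.
  V_q(n, t) = 1 + 96 + 4320 = 4417.
Step 2: q^n = 7^16 = 33232930569601.
Step 3: Hamming bound ⌊q^n / V_q(n,t)⌋ = ⌊33232930569601/4417⌋ = 7523869270.
Step 4: Compare |C| = 6864036832 to 7523869270: satisfied.
The claimed |C| lies below the Hamming bound.


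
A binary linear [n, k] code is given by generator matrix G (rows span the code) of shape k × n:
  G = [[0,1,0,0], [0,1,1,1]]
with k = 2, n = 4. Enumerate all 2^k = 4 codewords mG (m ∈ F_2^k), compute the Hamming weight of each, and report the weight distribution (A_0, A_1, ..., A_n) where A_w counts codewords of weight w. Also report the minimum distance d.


Weight distribution: A_0 = 1, A_1 = 1, A_2 = 1, A_3 = 1. Minimum distance d = 1.

Enumerate all 2^2 = 4 messages m ∈ F_2^2.
For each, compute codeword c = mG in F_2^4, then tally its weight.
  m = 00 → c = 0000, weight = 0.
  m = 10 → c = 0100, weight = 1.
  m = 01 → c = 0111, weight = 3.
  m = 11 → c = 0011, weight = 2.
Tally weights:
  weight 0: 1 codewords.
  weight 1: 1 codewords.
  weight 2: 1 codewords.
  weight 3: 1 codewords.
Minimum distance d = smallest w > 0 with A_w > 0 = 1.
Sanity: Σ A_w = 4 = 2^2 = 4 ✓.


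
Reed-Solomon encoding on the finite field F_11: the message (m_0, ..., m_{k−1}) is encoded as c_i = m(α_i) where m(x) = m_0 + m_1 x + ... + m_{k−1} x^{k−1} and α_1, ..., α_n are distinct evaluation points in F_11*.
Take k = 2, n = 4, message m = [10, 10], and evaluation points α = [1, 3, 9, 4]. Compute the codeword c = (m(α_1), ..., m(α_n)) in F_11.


c = [9, 7, 1, 6]

Message polynomial: m(x) = 10 + 10·x (mod 11).
For each evaluation point α_i, compute m(α_i) mod 11:
  α_1 = 1: Horner steps 10 → 9, so m(1) = 9.
  α_2 = 3: Horner steps 10 → 7, so m(3) = 7.
  α_3 = 9: Horner steps 10 → 1, so m(9) = 1.
  α_4 = 4: Horner steps 10 → 6, so m(4) = 6.
Codeword c = [9, 7, 1, 6] ∈ F_11^4.


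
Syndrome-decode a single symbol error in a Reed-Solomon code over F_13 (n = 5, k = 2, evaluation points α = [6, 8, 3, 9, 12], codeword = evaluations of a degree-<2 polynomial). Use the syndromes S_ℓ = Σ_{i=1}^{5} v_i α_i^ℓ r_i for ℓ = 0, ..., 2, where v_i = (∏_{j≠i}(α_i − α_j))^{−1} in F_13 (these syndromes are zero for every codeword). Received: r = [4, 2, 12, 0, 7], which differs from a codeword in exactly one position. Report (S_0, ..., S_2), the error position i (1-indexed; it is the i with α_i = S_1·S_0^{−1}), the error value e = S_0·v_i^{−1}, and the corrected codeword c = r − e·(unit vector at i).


S = (7, 3, 5), error at position 1, error magnitude e = 11, c = [6, 2, 12, 0, 7].

Step 1: column multipliers v_i = (∏_{j≠i}(α_i − α_j))^{−1} mod 13.
  i = 1 (α = 6): (6−8)(6−3)(6−9)(6−12) = (−2)·3·(−3)·(−6) = −108 ≡ 9, so v_1 = 9^{−1} = 3 (mod 13).
  i = 2 (α = 8): (8−6)(8−3)(8−9)(8−12) = 2·5·(−1)·(−4) = 40 ≡ 1, so v_2 = 1^{−1} = 1 (mod 13).
  i = 3 (α = 3): (3−6)(3−8)(3−9)(3−12) = (−3)·(−5)·(−6)·(−9) = 810 ≡ 4, so v_3 = 4^{−1} = 10 (mod 13).
  i = 4 (α = 9): (9−6)(9−8)(9−3)(9−12) = 3·1·6·(−3) = −54 ≡ 11, so v_4 = 11^{−1} = 6 (mod 13).
  i = 5 (α = 12): (12−6)(12−8)(12−3)(12−9) = 6·4·9·3 = 648 ≡ 11, so v_5 = 11^{−1} = 6 (mod 13).
  v = [3, 1, 10, 6, 6].
Step 2: syndromes of r = [4, 2, 12, 0, 7] (all sums mod 13).
  S_0 = Σ v_i r_i = 3·4 + 1·2 + 10·12 + 6·0 + 6·7 = 176 ≡ 7.
  S_1 = Σ v_i α_i r_i = 3·6·4 + 1·8·2 + 10·3·12 + 6·9·0 + 6·12·7 = 952 ≡ 3.
  α_i^2 mod 13 = [10, 12, 9, 3, 1].
  S_2 = Σ v_i α_i^2 r_i = 3·10·4 + 1·12·2 + 10·9·12 + 6·3·0 + 6·1·7 = 1266 ≡ 5.
  S = (7, 3, 5) ≠ 0, so r is not a codeword (an error is present).
Step 3: locate the error. For a single error e at position i, S_ℓ = v_i·e·α_i^ℓ, so α_err = S_1/S_0.
  S_0^{−1} = 7^{−1} = 2 (mod 13), so α_err = 3·2 = 6 ≡ 6 = α_1. Error position i = 1.
  Consistency check: S_2/S_1 = 5·9 = 45 ≡ 6 = α_err ✓ (single-error assumption holds).
Step 4: error magnitude e = S_0/v_1 = S_0·∏_{j≠1}(α_1 − α_j) = 7·9 = 63 ≡ 11 (mod 13).
Step 5: correct position 1: c_1 = r_1 − e = 4 − 11 ≡ 6 (mod 13). Hence c = [6, 2, 12, 0, 7].
  Check: interpolating c through the α_i gives m(x) = 5 + 11·x (degree < 2) with m(α_i) = c_i for every i, so c is indeed a codeword.


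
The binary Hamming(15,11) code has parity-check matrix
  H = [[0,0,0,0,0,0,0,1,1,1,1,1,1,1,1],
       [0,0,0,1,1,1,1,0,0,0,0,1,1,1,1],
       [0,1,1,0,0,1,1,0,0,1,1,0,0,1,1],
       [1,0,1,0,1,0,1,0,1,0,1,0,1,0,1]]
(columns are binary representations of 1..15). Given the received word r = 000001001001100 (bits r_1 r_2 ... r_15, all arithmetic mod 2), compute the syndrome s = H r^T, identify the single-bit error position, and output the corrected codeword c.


s = (1, 1, 1, 0)^T, error position = 14, corrected codeword c = 000001001001110

Compute s = H r^T mod 2 one row at a time:
  s_1 = 0 + 1 + 0 + 0 + 1 + 1 + 0 + 0 = 3 ≡ 1 (mod 2).
  s_2 = 0 + 0 + 1 + 0 + 1 + 1 + 0 + 0 = 3 ≡ 1 (mod 2).
  s_3 = 0 + 0 + 1 + 0 + 0 + 0 + 0 + 0 = 1 ≡ 1 (mod 2).
  s_4 = 0 + 0 + 0 + 0 + 1 + 0 + 1 + 0 = 2 ≡ 0 (mod 2).
s = (1, 1, 1, 0)^T — this equals column 14 of H (binary 1110), so error is at position 14.
Correct: flip bit 14 of r = 000001001001100 to get c = 000001001001110.


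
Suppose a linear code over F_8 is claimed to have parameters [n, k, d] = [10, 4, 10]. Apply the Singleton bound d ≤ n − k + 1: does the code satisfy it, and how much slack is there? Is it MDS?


Singleton RHS = n − k + 1 = 7, slack = -3, bound violated (no such code; not MDS).

Singleton bound: d ≤ n − k + 1.
Here n = 10, k = 4, so n − k + 1 = 7.
Given d = 10, check d ≤ 7: NO.
Slack = (n − k + 1) − d = -3.
The slack is negative: d = 10 exceeds n − k + 1 = 7 by 3, so the Singleton bound is violated and no linear [10, 4, 10]_8 code can exist. In particular it is not MDS (MDS requires d = n − k + 1 exactly).
Description: the claimed parameters are [10, 4, 10]_8; such a code would be impossible (violates the Singleton bound).


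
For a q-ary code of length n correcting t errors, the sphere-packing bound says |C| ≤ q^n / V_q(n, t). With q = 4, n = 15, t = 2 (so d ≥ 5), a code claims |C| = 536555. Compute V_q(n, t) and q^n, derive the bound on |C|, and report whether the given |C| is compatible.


V_q(n, t) = 991, q^n = 1073741824, Hamming bound = 1083493, |C| = 536555 ≤ bound (satisfied).

Step 1: Compute V_q(n, t) = Σ_{j=0}^2 C(n, j) (q−1)^j.
  j = 0: C(15,0)·(3)^0 = 1·1 = 1.
  j = 1: C(15,1)·(3)^1 = 15·3 = 45.
  j = 2: C(15,2)·(3)^2 = 105·9 = 945.
  V_q(n, t) = 1 + 45 + 945 = 991.
Step 2: q^n = 4^15 = 1073741824.
Step 3: Hamming bound ⌊q^n / V_q(n,t)⌋ = ⌊1073741824/991⌋ = 1083493.
Step 4: Compare |C| = 536555 to 1083493: satisfied.
The claimed |C| lies below the Hamming bound.


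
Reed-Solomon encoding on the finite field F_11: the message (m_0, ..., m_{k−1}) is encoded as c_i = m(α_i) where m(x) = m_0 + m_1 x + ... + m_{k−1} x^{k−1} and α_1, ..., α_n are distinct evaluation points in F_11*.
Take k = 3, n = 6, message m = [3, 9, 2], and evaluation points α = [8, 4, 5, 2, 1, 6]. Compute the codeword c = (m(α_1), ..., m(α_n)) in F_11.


c = [5, 5, 10, 7, 3, 8]

Message polynomial: m(x) = 3 + 9·x + 2·x^2 (mod 11).
For each evaluation point α_i, compute m(α_i) mod 11:
  α_1 = 8: Horner steps 2 → 3 → 5, so m(8) = 5.
  α_2 = 4: Horner steps 2 → 6 → 5, so m(4) = 5.
  α_3 = 5: Horner steps 2 → 8 → 10, so m(5) = 10.
  α_4 = 2: Horner steps 2 → 2 → 7, so m(2) = 7.
  α_5 = 1: Horner steps 2 → 0 → 3, so m(1) = 3.
  α_6 = 6: Horner steps 2 → 10 → 8, so m(6) = 8.
Codeword c = [5, 5, 10, 7, 3, 8] ∈ F_11^6.


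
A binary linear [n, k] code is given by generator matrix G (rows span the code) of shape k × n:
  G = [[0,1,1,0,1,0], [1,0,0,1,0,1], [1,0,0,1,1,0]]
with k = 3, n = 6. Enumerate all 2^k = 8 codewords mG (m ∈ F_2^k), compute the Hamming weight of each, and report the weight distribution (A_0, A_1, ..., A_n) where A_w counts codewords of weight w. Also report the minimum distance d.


Weight distribution: A_0 = 1, A_2 = 1, A_3 = 4, A_4 = 1, A_6 = 1. Minimum distance d = 2.

Enumerate all 2^3 = 8 messages m ∈ F_2^3.
For each, compute codeword c = mG in F_2^6, then tally its weight.
  m = 000 → c = 000000, weight = 0.
  m = 100 → c = 011010, weight = 3.
  m = 010 → c = 100101, weight = 3.
  m = 110 → c = 111111, weight = 6.
  m = 001 → c = 100110, weight = 3.
  m = 101 → c = 111100, weight = 4.
  m = 011 → c = 000011, weight = 2.
  m = 111 → c = 011001, weight = 3.
Tally weights:
  weight 0: 1 codewords.
  weight 2: 1 codewords.
  weight 3: 4 codewords.
  weight 4: 1 codewords.
  weight 6: 1 codewords.
Minimum distance d = smallest w > 0 with A_w > 0 = 2.
Sanity: Σ A_w = 8 = 2^3 = 8 ✓.


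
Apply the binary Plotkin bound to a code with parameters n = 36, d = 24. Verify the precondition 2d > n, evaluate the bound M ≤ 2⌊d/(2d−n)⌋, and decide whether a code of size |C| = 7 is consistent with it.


Plotkin bound M ≤ 4; given |C| = 7 > bound (violated).

Check applicability: 2d = 48, n = 36.
2d − n = 12 > 0, so Plotkin applies.
Compute d/(2d−n) = 24/12 ≈ 2.0000.
⌊d/(2d−n)⌋ = 2.
Plotkin bound: M ≤ 2·2 = 4.
Given |C| = 7, check: VIOLATED.
This |C| is above the Plotkin bound, so no binary code with n = 36, d = 24 and 7 codewords exists.


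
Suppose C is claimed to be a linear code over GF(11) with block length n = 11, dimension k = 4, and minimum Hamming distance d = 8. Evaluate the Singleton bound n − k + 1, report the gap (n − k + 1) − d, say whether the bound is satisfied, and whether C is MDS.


Singleton RHS = n − k + 1 = 8, slack = 0, bound satisfied, MDS.

Singleton bound: d ≤ n − k + 1.
Here n = 11, k = 4, so n − k + 1 = 8.
Given d = 8, check d ≤ 8: YES.
Slack = (n − k + 1) − d = 0.
The code is MDS (slack = 0).
Description: the claimed parameters are [11, 4, 8]_11; such a code would be MDS (meets Singleton bound).


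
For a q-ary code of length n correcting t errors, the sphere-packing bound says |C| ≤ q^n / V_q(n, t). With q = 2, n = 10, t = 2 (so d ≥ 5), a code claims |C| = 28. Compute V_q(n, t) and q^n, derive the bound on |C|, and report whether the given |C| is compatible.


V_q(n, t) = 56, q^n = 1024, Hamming bound = 18, |C| = 28 > bound (violated).

Step 1: Compute V_q(n, t) = Σ_{j=0}^2 C(n, j) (q−1)^j.
  j = 0: C(10,0)·(1)^0 = 1·1 = 1.
  j = 1: C(10,1)·(1)^1 = 10·1 = 10.
  j = 2: C(10,2)·(1)^2 = 45·1 = 45.
  V_q(n, t) = 1 + 10 + 45 = 56.
Step 2: q^n = 2^10 = 1024.
Step 3: Hamming bound ⌊q^n / V_q(n,t)⌋ = ⌊1024/56⌋ = 18.
Step 4: Compare |C| = 28 to 18: violated.
The claimed |C| lies above the Hamming bound, so no 2-ary code of length 10 with d ≥ 5 can have 28 codewords.


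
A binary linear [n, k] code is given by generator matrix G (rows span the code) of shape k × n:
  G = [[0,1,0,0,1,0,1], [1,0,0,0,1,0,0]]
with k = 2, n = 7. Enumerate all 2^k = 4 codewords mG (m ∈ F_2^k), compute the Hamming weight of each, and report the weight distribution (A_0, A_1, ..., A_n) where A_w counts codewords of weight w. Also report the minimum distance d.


Weight distribution: A_0 = 1, A_2 = 1, A_3 = 2. Minimum distance d = 2.

Enumerate all 2^2 = 4 messages m ∈ F_2^2.
For each, compute codeword c = mG in F_2^7, then tally its weight.
  m = 00 → c = 0000000, weight = 0.
  m = 10 → c = 0100101, weight = 3.
  m = 01 → c = 1000100, weight = 2.
  m = 11 → c = 1100001, weight = 3.
Tally weights:
  weight 0: 1 codewords.
  weight 2: 1 codewords.
  weight 3: 2 codewords.
Minimum distance d = smallest w > 0 with A_w > 0 = 2.
Sanity: Σ A_w = 4 = 2^2 = 4 ✓.


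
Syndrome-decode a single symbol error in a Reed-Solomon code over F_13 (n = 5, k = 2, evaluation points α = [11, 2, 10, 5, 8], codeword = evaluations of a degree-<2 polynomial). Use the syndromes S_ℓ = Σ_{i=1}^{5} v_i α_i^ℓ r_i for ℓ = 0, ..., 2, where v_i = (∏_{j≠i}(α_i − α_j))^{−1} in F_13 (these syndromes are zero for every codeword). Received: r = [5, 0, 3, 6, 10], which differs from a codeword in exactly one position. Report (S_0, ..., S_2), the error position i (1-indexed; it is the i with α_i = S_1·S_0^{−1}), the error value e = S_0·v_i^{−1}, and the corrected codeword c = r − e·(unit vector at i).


S = (6, 9, 7), error at position 5, error magnitude e = 11, c = [5, 0, 3, 6, 12].

Step 1: column multipliers v_i = (∏_{j≠i}(α_i − α_j))^{−1} mod 13.
  i = 1 (α = 11): (11−2)(11−10)(11−5)(11−8) = 9·1·6·3 = 162 ≡ 6, so v_1 = 6^{−1} = 11 (mod 13).
  i = 2 (α = 2): (2−11)(2−10)(2−5)(2−8) = (−9)·(−8)·(−3)·(−6) = 1296 ≡ 9, so v_2 = 9^{−1} = 3 (mod 13).
  i = 3 (α = 10): (10−11)(10−2)(10−5)(10−8) = (−1)·8·5·2 = −80 ≡ 11, so v_3 = 11^{−1} = 6 (mod 13).
  i = 4 (α = 5): (5−11)(5−2)(5−10)(5−8) = (−6)·3·(−5)·(−3) = −270 ≡ 3, so v_4 = 3^{−1} = 9 (mod 13).
  i = 5 (α = 8): (8−11)(8−2)(8−10)(8−5) = (−3)·6·(−2)·3 = 108 ≡ 4, so v_5 = 4^{−1} = 10 (mod 13).
  v = [11, 3, 6, 9, 10].
Step 2: syndromes of r = [5, 0, 3, 6, 10] (all sums mod 13).
  S_0 = Σ v_i r_i = 11·5 + 3·0 + 6·3 + 9·6 + 10·10 = 227 ≡ 6.
  S_1 = Σ v_i α_i r_i = 11·11·5 + 3·2·0 + 6·10·3 + 9·5·6 + 10·8·10 = 1855 ≡ 9.
  α_i^2 mod 13 = [4, 4, 9, 12, 12].
  S_2 = Σ v_i α_i^2 r_i = 11·4·5 + 3·4·0 + 6·9·3 + 9·12·6 + 10·12·10 = 2230 ≡ 7.
  S = (6, 9, 7) ≠ 0, so r is not a codeword (an error is present).
Step 3: locate the error. For a single error e at position i, S_ℓ = v_i·e·α_i^ℓ, so α_err = S_1/S_0.
  S_0^{−1} = 6^{−1} = 11 (mod 13), so α_err = 9·11 = 99 ≡ 8 = α_5. Error position i = 5.
  Consistency check: S_2/S_1 = 7·3 = 21 ≡ 8 = α_err ✓ (single-error assumption holds).
Step 4: error magnitude e = S_0/v_5 = S_0·∏_{j≠5}(α_5 − α_j) = 6·4 = 24 ≡ 11 (mod 13).
Step 5: correct position 5: c_5 = r_5 − e = 10 − 11 ≡ 12 (mod 13). Hence c = [5, 0, 3, 6, 12].
  Check: interpolating c through the α_i gives m(x) = 9 + 2·x (degree < 2) with m(α_i) = c_i for every i, so c is indeed a codeword.


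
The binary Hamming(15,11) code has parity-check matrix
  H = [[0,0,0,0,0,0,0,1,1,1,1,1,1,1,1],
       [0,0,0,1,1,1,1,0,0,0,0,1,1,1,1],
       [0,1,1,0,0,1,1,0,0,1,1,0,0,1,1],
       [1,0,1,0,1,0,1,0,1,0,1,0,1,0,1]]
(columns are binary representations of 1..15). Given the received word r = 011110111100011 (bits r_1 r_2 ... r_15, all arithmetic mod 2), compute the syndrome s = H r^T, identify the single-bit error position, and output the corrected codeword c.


s = (1, 1, 0, 1)^T, error position = 13, corrected codeword c = 011110111100111

Compute s = H r^T mod 2 one row at a time:
  s_1 = 1 + 1 + 1 + 0 + 0 + 0 + 1 + 1 = 5 ≡ 1 (mod 2).
  s_2 = 1 + 1 + 0 + 1 + 0 + 0 + 1 + 1 = 5 ≡ 1 (mod 2).
  s_3 = 1 + 1 + 0 + 1 + 1 + 0 + 1 + 1 = 6 ≡ 0 (mod 2).
  s_4 = 0 + 1 + 1 + 1 + 1 + 0 + 0 + 1 = 5 ≡ 1 (mod 2).
s = (1, 1, 0, 1)^T — this equals column 13 of H (binary 1101), so error is at position 13.
Correct: flip bit 13 of r = 011110111100011 to get c = 011110111100111.


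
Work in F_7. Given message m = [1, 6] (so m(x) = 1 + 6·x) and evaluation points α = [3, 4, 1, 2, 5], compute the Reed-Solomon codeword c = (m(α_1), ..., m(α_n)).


c = [5, 4, 0, 6, 3]

Message polynomial: m(x) = 1 + 6·x (mod 7).
For each evaluation point α_i, compute m(α_i) mod 7:
  α_1 = 3: Horner steps 6 → 5, so m(3) = 5.
  α_2 = 4: Horner steps 6 → 4, so m(4) = 4.
  α_3 = 1: Horner steps 6 → 0, so m(1) = 0.
  α_4 = 2: Horner steps 6 → 6, so m(2) = 6.
  α_5 = 5: Horner steps 6 → 3, so m(5) = 3.
Codeword c = [5, 4, 0, 6, 3] ∈ F_7^5.


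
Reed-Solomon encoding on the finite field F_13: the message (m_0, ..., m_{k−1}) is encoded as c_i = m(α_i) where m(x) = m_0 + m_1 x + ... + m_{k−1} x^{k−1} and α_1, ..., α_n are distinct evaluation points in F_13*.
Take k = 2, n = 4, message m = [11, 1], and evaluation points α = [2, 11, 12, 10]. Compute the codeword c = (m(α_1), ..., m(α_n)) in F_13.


c = [0, 9, 10, 8]

Message polynomial: m(x) = 11 + 1·x (mod 13).
For each evaluation point α_i, compute m(α_i) mod 13:
  α_1 = 2: Horner steps 1 → 0, so m(2) = 0.
  α_2 = 11: Horner steps 1 → 9, so m(11) = 9.
  α_3 = 12: Horner steps 1 → 10, so m(12) = 10.
  α_4 = 10: Horner steps 1 → 8, so m(10) = 8.
Codeword c = [0, 9, 10, 8] ∈ F_13^4.


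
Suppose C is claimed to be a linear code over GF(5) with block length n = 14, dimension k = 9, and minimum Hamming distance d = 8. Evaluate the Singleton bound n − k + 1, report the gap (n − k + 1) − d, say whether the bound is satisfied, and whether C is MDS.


Singleton RHS = n − k + 1 = 6, slack = -2, bound violated (no such code; not MDS).

Singleton bound: d ≤ n − k + 1.
Here n = 14, k = 9, so n − k + 1 = 6.
Given d = 8, check d ≤ 6: NO.
Slack = (n − k + 1) − d = -2.
The slack is negative: d = 8 exceeds n − k + 1 = 6 by 2, so the Singleton bound is violated and no linear [14, 9, 8]_5 code can exist. In particular it is not MDS (MDS requires d = n − k + 1 exactly).
Description: the claimed parameters are [14, 9, 8]_5; such a code would be impossible (violates the Singleton bound).


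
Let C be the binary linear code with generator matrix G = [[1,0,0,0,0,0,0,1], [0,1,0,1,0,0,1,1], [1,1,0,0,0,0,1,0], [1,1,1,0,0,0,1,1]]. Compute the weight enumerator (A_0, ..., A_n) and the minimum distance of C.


Weight distribution: A_0 = 1, A_1 = 1, A_2 = 3, A_3 = 6, A_4 = 3, A_5 = 1, A_6 = 1. Minimum distance d = 1.

Enumerate all 2^4 = 16 messages m ∈ F_2^4.
For each, compute codeword c = mG in F_2^8, then tally its weight.
  m = 0000 → c = 00000000, weight = 0.
  m = 1000 → c = 10000001, weight = 2.
  m = 0100 → c = 01010011, weight = 4.
  m = 1100 → c = 11010010, weight = 4.
  m = 0010 → c = 11000010, weight = 3.
  m = 1010 → c = 01000011, weight = 3.
  m = 0110 → c = 10010001, weight = 3.
  m = 1110 → c = 00010000, weight = 1.
  m = 0001 → c = 11100011, weight = 5.
  m = 1001 → c = 01100010, weight = 3.
  m = 0101 → c = 10110000, weight = 3.
  m = 1101 → c = 00110001, weight = 3.
  m = 0011 → c = 00100001, weight = 2.
  m = 1011 → c = 10100000, weight = 2.
  m = 0111 → c = 01110010, weight = 4.
  m = 1111 → c = 11110011, weight = 6.
Tally weights:
  weight 0: 1 codewords.
  weight 1: 1 codewords.
  weight 2: 3 codewords.
  weight 3: 6 codewords.
  weight 4: 3 codewords.
  weight 5: 1 codewords.
  weight 6: 1 codewords.
Minimum distance d = smallest w > 0 with A_w > 0 = 1.
Sanity: Σ A_w = 16 = 2^4 = 16 ✓.


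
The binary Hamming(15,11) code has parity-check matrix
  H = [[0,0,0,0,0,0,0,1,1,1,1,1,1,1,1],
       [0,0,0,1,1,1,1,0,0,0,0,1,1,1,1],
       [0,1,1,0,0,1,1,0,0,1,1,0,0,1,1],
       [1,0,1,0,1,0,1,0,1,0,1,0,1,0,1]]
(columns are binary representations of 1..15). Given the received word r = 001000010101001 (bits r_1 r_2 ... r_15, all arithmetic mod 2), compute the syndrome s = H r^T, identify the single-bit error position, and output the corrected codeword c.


s = (0, 0, 1, 0)^T, error position = 2, corrected codeword c = 011000010101001

Compute s = H r^T mod 2 one row at a time:
  s_1 = 1 + 0 + 1 + 0 + 1 + 0 + 0 + 1 = 4 ≡ 0 (mod 2).
  s_2 = 0 + 0 + 0 + 0 + 1 + 0 + 0 + 1 = 2 ≡ 0 (mod 2).
  s_3 = 0 + 1 + 0 + 0 + 1 + 0 + 0 + 1 = 3 ≡ 1 (mod 2).
  s_4 = 0 + 1 + 0 + 0 + 0 + 0 + 0 + 1 = 2 ≡ 0 (mod 2).
s = (0, 0, 1, 0)^T — this equals column 2 of H (binary 0010), so error is at position 2.
Correct: flip bit 2 of r = 001000010101001 to get c = 011000010101001.


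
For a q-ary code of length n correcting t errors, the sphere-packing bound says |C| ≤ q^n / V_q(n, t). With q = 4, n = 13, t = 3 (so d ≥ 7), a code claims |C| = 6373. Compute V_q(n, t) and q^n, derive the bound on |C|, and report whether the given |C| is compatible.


V_q(n, t) = 8464, q^n = 67108864, Hamming bound = 7928, |C| = 6373 ≤ bound (satisfied).

Step 1: Compute V_q(n, t) = Σ_{j=0}^3 C(n, j) (q−1)^j.
  j = 0: C(13,0)·(3)^0 = 1·1 = 1.
  j = 1: C(13,1)·(3)^1 = 13·3 = 39.
  j = 2: C(13,2)·(3)^2 = 78·9 = 702.
  j = 3: C(13,3)·(3)^3 = 286·27 = 7722.
  V_q(n, t) = 1 + 39 + 702 + 7722 = 8464.
Step 2: q^n = 4^13 = 67108864.
Step 3: Hamming bound ⌊q^n / V_q(n,t)⌋ = ⌊67108864/8464⌋ = 7928.
Step 4: Compare |C| = 6373 to 7928: satisfied.
The claimed |C| lies below the Hamming bound.


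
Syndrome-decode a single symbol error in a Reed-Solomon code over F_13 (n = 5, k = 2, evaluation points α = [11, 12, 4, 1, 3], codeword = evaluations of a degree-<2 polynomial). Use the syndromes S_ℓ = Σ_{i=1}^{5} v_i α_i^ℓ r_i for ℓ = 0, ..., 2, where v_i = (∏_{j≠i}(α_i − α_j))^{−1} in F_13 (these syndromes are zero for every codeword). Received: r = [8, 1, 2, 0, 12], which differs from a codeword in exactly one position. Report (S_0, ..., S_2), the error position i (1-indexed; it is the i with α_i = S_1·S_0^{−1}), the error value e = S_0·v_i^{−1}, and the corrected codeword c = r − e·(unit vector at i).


S = (3, 12, 9), error at position 3, error magnitude e = 10, c = [8, 1, 5, 0, 12].

Step 1: column multipliers v_i = (∏_{j≠i}(α_i − α_j))^{−1} mod 13.
  i = 1 (α = 11): (11−12)(11−4)(11−1)(11−3) = (−1)·7·10·8 = −560 ≡ 12, so v_1 = 12^{−1} = 12 (mod 13).
  i = 2 (α = 12): (12−11)(12−4)(12−1)(12−3) = 1·8·11·9 = 792 ≡ 12, so v_2 = 12^{−1} = 12 (mod 13).
  i = 3 (α = 4): (4−11)(4−12)(4−1)(4−3) = (−7)·(−8)·3·1 = 168 ≡ 12, so v_3 = 12^{−1} = 12 (mod 13).
  i = 4 (α = 1): (1−11)(1−12)(1−4)(1−3) = (−10)·(−11)·(−3)·(−2) = 660 ≡ 10, so v_4 = 10^{−1} = 4 (mod 13).
  i = 5 (α = 3): (3−11)(3−12)(3−4)(3−1) = (−8)·(−9)·(−1)·2 = −144 ≡ 12, so v_5 = 12^{−1} = 12 (mod 13).
  v = [12, 12, 12, 4, 12].
Step 2: syndromes of r = [8, 1, 2, 0, 12] (all sums mod 13).
  S_0 = Σ v_i r_i = 12·8 + 12·1 + 12·2 + 4·0 + 12·12 = 276 ≡ 3.
  S_1 = Σ v_i α_i r_i = 12·11·8 + 12·12·1 + 12·4·2 + 4·1·0 + 12·3·12 = 1728 ≡ 12.
  α_i^2 mod 13 = [4, 1, 3, 1, 9].
  S_2 = Σ v_i α_i^2 r_i = 12·4·8 + 12·1·1 + 12·3·2 + 4·1·0 + 12·9·12 = 1764 ≡ 9.
  S = (3, 12, 9) ≠ 0, so r is not a codeword (an error is present).
Step 3: locate the error. For a single error e at position i, S_ℓ = v_i·e·α_i^ℓ, so α_err = S_1/S_0.
  S_0^{−1} = 3^{−1} = 9 (mod 13), so α_err = 12·9 = 108 ≡ 4 = α_3. Error position i = 3.
  Consistency check: S_2/S_1 = 9·12 = 108 ≡ 4 = α_err ✓ (single-error assumption holds).
Step 4: error magnitude e = S_0/v_3 = S_0·∏_{j≠3}(α_3 − α_j) = 3·12 = 36 ≡ 10 (mod 13).
Step 5: correct position 3: c_3 = r_3 − e = 2 − 10 ≡ 5 (mod 13). Hence c = [8, 1, 5, 0, 12].
  Check: interpolating c through the α_i gives m(x) = 7 + 6·x (degree < 2) with m(α_i) = c_i for every i, so c is indeed a codeword.
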